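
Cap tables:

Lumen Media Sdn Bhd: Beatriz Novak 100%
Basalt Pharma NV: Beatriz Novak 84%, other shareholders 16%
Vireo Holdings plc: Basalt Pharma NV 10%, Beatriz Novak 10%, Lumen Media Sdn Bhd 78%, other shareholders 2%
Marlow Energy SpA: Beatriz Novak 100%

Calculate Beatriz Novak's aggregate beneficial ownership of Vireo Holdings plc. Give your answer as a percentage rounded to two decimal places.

Beatriz reaches Vireo along 3 paths.
Via Basalt: 84% × 10% = 8.4%.
Direct stake: 10% = 10%.
Via Lumen: 100% × 78% = 78%.
Total: 8.4% + 10% + 78% = 96.4%.
Rounded: 96.40%.

96.40%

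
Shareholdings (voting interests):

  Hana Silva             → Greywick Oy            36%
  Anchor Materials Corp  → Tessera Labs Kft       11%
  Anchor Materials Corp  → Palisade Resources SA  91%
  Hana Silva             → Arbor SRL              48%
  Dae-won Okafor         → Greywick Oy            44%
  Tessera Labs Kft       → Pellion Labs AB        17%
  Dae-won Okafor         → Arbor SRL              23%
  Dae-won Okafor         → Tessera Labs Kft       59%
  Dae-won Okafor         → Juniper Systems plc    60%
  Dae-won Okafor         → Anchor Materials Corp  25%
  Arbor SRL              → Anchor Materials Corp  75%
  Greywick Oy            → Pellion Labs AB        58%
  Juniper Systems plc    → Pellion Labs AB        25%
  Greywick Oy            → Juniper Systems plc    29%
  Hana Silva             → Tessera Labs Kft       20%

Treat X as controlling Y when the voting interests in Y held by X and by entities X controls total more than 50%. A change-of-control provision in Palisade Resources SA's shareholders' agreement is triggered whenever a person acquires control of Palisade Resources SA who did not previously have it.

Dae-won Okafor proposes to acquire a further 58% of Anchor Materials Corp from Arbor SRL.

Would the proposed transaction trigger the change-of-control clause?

The purchase adds only to Dae-won's holdings (Arbor's stake shrinks), so Dae-won is the only person who could newly come to control Palisade.
Dae-won holds 60% of Juniper, so Dae-won controls Juniper.
Dae-won holds 59% of Tessera, so Dae-won controls Tessera.
Neither Dae-won nor any entity Dae-won controls holds any voting interest in Palisade.
So before the transaction, Dae-won does not control Palisade.
After the purchase, Dae-won's direct stake in Anchor rises to 25% + 58% = 83%, and Arbor's stake falls to 17%.
Dae-won holds 83% of Anchor, so Dae-won controls Anchor.
Anchor holds 91% of Palisade, so Dae-won controls Palisade.
Dae-won did not control Palisade before and does after, so the clause is triggered.

Yes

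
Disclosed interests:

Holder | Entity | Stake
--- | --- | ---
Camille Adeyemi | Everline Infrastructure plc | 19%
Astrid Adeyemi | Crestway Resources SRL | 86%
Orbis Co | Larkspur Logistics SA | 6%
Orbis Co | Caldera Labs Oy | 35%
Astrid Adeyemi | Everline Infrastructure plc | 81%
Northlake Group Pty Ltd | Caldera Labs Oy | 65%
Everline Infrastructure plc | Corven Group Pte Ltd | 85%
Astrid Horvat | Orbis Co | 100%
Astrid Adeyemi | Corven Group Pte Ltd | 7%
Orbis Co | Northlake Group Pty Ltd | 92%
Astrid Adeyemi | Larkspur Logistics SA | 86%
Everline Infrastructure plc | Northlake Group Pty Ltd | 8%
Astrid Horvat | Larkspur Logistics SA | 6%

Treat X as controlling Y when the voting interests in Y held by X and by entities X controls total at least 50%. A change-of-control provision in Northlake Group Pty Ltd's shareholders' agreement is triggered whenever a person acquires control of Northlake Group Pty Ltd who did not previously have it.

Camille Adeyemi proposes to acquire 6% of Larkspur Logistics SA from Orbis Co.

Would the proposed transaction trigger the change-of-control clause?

The purchase adds only to Camille's holdings (Orbis's stake shrinks), so Camille is the only person who could newly come to control Northlake.
Camille's largest direct stake is 19% in Everline, which does not meet the threshold, so Camille controls no company.
Neither Camille nor any entity Camille controls holds any voting interest in Northlake.
So before the transaction, Camille does not control Northlake.
After the purchase, Camille holds 6% of Larkspur directly, and Orbis's stake falls to 0%.
Camille's side now holds 6% of Larkspur, not ≥ 50%, so Camille still does not control Larkspur.
After the transaction, neither Camille nor any entity Camille controls holds a voting interest in Northlake, so Camille still does not control it.
No new person acquires control, so the clause is not triggered.

No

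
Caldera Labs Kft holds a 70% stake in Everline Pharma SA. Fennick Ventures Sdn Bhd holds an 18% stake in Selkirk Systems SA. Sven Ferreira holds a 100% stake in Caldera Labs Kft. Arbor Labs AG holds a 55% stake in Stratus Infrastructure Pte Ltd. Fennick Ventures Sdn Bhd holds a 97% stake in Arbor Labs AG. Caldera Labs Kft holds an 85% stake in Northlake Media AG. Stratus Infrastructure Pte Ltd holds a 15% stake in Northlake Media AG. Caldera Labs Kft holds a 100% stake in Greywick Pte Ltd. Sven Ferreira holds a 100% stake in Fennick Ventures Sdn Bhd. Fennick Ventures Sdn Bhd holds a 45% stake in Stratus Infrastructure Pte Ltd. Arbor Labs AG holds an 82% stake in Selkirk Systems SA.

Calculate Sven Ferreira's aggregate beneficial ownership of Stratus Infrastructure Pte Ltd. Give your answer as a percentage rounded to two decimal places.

98.35%

Sven reaches Stratus along 2 paths.
Via Fennick → Arbor: 100% × 97% × 55% = 53.35%.
Via Fennick: 100% × 45% = 45%.
Total: 53.35% + 45% = 98.35%.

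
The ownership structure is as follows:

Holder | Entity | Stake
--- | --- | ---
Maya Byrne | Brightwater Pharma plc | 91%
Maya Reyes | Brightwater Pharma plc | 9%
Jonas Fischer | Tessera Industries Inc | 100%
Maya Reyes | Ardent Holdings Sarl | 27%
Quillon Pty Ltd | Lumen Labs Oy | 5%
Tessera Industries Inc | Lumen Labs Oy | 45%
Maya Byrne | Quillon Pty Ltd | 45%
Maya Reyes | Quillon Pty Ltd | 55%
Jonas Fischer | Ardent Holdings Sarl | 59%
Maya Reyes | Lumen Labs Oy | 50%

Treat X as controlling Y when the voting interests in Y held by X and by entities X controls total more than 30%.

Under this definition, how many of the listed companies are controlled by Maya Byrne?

Maya Byrne holds 91% of Brightwater, so Maya Byrne controls Brightwater.
Maya Byrne holds 45% of Quillon, so Maya Byrne controls Quillon.
No other company's threshold is met.
Maya Byrne controls 2 companies.

2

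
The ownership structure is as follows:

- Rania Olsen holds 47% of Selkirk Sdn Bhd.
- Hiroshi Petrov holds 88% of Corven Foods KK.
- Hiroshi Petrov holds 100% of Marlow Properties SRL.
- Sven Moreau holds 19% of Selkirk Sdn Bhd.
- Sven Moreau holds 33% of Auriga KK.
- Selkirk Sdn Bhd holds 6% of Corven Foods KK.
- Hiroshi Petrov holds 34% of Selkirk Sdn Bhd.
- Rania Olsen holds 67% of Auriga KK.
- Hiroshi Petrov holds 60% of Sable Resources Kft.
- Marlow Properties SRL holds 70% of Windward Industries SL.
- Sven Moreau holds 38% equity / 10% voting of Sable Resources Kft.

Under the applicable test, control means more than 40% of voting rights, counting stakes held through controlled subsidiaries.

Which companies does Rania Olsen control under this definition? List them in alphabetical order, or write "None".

Rania holds 47% of Selkirk, so Rania controls Selkirk.
Rania holds 67% of Auriga, so Rania controls Auriga.
No other company's threshold is met.

Auriga KK, Selkirk Sdn Bhd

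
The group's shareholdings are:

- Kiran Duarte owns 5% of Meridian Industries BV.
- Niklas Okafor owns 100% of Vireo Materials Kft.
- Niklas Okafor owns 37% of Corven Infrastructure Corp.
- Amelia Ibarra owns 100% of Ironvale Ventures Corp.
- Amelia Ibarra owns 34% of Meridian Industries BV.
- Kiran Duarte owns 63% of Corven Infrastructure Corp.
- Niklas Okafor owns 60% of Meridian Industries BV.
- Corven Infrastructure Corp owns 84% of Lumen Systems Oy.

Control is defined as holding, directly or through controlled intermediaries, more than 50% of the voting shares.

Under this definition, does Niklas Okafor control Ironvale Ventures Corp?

Niklas holds 60% of Meridian, so Niklas controls Meridian.
Niklas holds 100% of Vireo, so Niklas controls Vireo.
Neither Niklas nor any entity Niklas controls holds any voting interest in Ironvale.
So Niklas does not control Ironvale.

No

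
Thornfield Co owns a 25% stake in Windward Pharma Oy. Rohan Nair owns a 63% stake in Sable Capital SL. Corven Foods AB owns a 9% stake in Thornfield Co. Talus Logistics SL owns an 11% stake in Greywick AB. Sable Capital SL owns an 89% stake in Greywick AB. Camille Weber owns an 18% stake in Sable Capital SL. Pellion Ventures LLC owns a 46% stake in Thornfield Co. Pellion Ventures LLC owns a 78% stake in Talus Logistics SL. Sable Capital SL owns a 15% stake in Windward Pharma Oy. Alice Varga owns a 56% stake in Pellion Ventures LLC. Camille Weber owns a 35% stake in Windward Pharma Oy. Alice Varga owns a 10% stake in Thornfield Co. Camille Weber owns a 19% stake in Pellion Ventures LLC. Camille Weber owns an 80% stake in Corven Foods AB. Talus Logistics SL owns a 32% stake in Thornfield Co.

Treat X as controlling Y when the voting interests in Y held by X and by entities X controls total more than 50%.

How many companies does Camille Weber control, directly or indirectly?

Camille holds 80% of Corven, so Camille controls Corven.
No other company's threshold is met.
Camille controls 1 company.

1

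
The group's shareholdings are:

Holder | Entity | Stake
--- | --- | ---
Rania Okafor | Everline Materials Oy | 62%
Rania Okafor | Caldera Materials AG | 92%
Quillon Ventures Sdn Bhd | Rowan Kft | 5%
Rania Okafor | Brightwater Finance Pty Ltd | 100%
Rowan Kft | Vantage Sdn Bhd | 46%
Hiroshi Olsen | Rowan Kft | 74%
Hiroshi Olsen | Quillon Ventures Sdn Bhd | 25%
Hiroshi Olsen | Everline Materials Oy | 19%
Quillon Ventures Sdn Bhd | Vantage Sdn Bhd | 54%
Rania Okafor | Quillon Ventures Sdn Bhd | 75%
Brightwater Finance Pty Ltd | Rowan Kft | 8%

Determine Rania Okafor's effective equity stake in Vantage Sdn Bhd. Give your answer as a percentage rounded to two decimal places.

Rania reaches Vantage along 3 paths.
Via Quillon: 75% × 54% = 40.5%.
Via Quillon → Rowan: 75% × 5% × 46% = 1.725%.
Via Brightwater → Rowan: 100% × 8% × 46% = 3.68%.
Total: 40.5% + 1.725% + 3.68% = 45.905%.
Rounded: 45.91%.

45.91%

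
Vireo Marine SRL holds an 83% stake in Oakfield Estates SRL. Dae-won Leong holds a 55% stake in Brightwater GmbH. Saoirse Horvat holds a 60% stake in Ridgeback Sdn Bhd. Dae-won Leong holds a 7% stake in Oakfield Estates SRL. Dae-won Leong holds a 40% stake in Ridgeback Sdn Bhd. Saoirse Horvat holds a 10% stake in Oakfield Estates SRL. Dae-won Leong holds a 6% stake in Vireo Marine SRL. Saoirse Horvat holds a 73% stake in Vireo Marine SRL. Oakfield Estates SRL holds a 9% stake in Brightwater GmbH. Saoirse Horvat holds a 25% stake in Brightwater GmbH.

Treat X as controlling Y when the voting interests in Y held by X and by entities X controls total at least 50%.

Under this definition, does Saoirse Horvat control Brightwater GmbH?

No

Saoirse holds 73% of Vireo, so Saoirse controls Vireo.
Saoirse holds 60% of Ridgeback, so Saoirse controls Ridgeback.
Saoirse and Vireo together hold 10% + 83% = 93% of Oakfield, so Saoirse controls Oakfield.
In Brightwater, Saoirse's side holds only 25% + 9% = 34%, not ≥ 50%.
So Saoirse does not control Brightwater.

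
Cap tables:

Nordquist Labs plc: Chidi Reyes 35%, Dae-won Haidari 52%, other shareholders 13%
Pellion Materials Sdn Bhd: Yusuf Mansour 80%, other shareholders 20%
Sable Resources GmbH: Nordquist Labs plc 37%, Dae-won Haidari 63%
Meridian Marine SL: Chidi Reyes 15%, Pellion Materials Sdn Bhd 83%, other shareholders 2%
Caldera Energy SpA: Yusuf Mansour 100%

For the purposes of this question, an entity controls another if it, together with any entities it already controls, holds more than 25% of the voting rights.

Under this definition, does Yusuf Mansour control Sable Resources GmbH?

No

Yusuf holds 80% of Pellion, so Yusuf controls Pellion.
Pellion holds 83% of Meridian, so Yusuf controls Meridian.
Yusuf holds 100% of Caldera, so Yusuf controls Caldera.
Neither Yusuf nor any entity Yusuf controls holds any voting interest in Sable.
So Yusuf does not control Sable.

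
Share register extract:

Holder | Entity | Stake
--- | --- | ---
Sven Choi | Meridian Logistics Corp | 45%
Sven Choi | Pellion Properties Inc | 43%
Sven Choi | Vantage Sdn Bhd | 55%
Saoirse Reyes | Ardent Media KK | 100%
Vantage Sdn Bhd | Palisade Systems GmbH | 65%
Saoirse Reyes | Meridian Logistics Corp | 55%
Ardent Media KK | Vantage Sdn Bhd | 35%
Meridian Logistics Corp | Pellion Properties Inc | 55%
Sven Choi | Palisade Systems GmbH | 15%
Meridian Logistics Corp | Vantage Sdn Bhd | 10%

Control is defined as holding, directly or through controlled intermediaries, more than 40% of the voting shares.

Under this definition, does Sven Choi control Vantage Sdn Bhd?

Sven holds 45% of Meridian, so Sven controls Meridian.
Meridian and Sven together hold 10% + 55% = 65% of Vantage, so Sven controls Vantage.

Yes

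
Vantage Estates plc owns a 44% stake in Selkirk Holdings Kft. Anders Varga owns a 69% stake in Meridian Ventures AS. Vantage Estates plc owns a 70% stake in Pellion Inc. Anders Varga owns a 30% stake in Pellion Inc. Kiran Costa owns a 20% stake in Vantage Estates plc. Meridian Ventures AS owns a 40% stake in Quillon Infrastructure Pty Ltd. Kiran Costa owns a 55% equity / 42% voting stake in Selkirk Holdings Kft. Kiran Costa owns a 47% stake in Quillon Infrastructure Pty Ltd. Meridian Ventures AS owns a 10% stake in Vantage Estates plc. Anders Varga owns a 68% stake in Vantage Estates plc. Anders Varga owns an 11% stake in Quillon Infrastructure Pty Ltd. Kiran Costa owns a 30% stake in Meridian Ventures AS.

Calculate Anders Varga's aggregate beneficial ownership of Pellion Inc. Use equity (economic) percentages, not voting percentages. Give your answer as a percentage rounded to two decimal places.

82.43%

Anders reaches Pellion along 3 paths.
Via Vantage: 68% × 70% = 47.6%.
Via Meridian → Vantage: 69% × 10% × 70% = 4.83%.
Direct stake: 30% = 30%.
Total: 47.6% + 4.83% + 30% = 82.43%.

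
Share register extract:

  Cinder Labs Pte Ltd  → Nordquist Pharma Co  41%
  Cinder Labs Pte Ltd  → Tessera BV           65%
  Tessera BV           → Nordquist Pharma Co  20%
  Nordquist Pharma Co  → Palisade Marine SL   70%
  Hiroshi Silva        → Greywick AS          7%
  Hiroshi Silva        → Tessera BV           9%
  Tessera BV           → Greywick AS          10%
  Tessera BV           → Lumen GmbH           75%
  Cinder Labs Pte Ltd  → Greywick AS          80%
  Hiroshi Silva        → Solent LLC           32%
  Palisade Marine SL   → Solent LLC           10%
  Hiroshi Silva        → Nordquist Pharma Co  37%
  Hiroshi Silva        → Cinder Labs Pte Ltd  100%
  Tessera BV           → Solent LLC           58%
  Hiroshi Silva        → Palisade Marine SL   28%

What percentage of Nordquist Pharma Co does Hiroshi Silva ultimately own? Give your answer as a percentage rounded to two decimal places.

92.80%

Hiroshi reaches Nordquist along 4 paths.
Via Cinder → Tessera: 100% × 65% × 20% = 13%.
Via Tessera: 9% × 20% = 1.8%.
Via Cinder: 100% × 41% = 41%.
Direct stake: 37% = 37%.
Total: 13% + 1.8% + 41% + 37% = 92.8%.
Rounded: 92.80%.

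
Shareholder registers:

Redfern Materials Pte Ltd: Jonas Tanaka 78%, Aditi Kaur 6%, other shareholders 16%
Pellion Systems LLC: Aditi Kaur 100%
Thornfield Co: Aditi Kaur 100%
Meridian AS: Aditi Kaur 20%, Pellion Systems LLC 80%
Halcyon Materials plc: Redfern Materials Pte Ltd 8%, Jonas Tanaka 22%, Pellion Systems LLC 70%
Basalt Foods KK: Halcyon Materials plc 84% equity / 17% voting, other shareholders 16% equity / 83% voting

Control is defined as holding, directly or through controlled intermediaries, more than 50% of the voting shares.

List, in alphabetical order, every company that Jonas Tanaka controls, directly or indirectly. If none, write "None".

Redfern Materials Pte Ltd

Jonas holds 78% of Redfern, so Jonas controls Redfern.
No other company's threshold is met.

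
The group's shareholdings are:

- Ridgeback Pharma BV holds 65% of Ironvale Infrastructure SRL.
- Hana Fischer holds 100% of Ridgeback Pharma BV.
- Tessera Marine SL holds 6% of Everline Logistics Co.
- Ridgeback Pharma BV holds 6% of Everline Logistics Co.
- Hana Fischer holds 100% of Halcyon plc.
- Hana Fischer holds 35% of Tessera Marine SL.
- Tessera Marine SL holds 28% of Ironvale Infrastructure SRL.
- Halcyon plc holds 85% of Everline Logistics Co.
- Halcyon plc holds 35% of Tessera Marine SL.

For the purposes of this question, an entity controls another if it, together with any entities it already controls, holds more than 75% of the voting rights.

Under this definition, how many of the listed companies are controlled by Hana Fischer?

3

Hana holds 100% of Halcyon, so Hana controls Halcyon.
Hana holds 100% of Ridgeback, so Hana controls Ridgeback.
Ridgeback and Halcyon together hold 6% + 85% = 91% of Everline, so Hana controls Everline.
No other company's threshold is met.
Hana controls 3 companies.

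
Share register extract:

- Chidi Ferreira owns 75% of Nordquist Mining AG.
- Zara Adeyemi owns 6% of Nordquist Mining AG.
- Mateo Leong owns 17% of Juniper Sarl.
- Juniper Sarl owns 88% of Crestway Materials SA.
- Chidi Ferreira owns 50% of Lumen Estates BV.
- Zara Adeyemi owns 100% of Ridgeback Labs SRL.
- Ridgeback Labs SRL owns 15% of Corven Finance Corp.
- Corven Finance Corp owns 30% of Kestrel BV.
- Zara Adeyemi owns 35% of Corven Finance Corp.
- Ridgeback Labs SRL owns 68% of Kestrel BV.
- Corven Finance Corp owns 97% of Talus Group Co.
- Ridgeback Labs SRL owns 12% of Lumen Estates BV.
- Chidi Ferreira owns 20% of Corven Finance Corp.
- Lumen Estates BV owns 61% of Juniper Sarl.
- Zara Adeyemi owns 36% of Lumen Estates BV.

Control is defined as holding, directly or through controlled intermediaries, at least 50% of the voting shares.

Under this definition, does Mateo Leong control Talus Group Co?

Mateo's largest direct stake is 17% in Juniper, which does not meet the threshold, so Mateo controls no company.
Neither Mateo nor any entity Mateo controls holds any voting interest in Talus.
So Mateo does not control Talus.

No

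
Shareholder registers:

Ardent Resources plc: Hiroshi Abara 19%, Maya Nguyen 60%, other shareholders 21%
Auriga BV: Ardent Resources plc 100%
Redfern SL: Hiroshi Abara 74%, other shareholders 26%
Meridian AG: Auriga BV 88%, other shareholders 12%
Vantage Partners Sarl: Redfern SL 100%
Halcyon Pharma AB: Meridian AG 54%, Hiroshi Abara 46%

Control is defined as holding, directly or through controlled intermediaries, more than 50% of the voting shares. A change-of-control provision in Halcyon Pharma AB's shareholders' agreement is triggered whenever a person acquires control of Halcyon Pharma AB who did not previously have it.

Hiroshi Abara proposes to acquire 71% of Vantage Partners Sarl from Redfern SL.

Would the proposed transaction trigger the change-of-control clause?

The purchase adds only to Hiroshi's holdings (Redfern's stake shrinks), so Hiroshi is the only person who could newly come to control Halcyon.
Hiroshi holds 74% of Redfern, so Hiroshi controls Redfern.
Redfern holds 100% of Vantage, so Hiroshi controls Vantage.
In Halcyon, Hiroshi's side holds only 46%, not > 50%.
So before the transaction, Hiroshi does not control Halcyon.
After the purchase, Hiroshi holds 71% of Vantage directly, and Redfern's stake falls to 29%.
Redfern and Hiroshi together hold 29% + 71% = 100% of Vantage, so Hiroshi controls Vantage.
After the transaction, Hiroshi's side holds 46% of Halcyon, not > 50%, so Hiroshi still does not control Halcyon.
No new person acquires control, so the clause is not triggered.

No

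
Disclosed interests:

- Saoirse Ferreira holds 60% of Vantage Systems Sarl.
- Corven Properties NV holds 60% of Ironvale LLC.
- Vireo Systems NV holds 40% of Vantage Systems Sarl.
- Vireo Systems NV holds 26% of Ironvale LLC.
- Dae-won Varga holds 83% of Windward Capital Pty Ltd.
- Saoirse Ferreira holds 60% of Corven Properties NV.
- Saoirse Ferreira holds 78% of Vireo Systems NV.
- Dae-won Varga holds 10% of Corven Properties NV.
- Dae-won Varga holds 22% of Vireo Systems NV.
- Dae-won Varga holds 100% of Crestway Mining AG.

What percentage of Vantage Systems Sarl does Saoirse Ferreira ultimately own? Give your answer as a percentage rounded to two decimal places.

Saoirse reaches Vantage along 2 paths.
Via Vireo: 78% × 40% = 31.2%.
Direct stake: 60% = 60%.
Total: 31.2% + 60% = 91.2%.
Rounded: 91.20%.

91.20%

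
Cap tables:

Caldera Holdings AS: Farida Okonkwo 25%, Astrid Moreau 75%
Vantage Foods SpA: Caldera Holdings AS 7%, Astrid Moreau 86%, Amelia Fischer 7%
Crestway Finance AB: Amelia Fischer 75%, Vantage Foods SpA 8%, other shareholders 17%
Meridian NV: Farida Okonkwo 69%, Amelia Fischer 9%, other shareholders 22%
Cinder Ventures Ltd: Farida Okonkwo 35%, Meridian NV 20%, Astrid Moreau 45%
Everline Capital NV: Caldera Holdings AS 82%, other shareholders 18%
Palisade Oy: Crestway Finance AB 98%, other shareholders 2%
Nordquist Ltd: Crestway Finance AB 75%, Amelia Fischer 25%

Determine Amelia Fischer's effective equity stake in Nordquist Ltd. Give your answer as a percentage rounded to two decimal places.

Amelia reaches Nordquist along 3 paths.
Via Crestway: 75% × 75% = 56.25%.
Via Vantage → Crestway: 7% × 8% × 75% = 0.42%.
Direct stake: 25% = 25%.
Total: 56.25% + 0.42% + 25% = 81.67%.

81.67%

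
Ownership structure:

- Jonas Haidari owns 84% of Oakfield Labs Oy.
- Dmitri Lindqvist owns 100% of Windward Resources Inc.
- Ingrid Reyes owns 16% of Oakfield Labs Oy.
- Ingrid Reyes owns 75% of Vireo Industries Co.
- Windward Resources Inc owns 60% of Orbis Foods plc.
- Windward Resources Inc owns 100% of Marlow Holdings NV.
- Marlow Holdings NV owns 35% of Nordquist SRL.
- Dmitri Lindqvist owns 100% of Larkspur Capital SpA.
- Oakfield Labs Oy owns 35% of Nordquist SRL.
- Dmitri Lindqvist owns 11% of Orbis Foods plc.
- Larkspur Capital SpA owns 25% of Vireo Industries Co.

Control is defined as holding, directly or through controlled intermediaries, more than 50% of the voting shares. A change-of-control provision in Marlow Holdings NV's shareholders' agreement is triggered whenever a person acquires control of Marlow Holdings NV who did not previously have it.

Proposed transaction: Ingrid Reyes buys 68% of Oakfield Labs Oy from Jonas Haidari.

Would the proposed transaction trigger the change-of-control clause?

The purchase adds only to Ingrid's holdings (Jonas's stake shrinks), so Ingrid is the only person who could newly come to control Marlow.
Ingrid holds 75% of Vireo, so Ingrid controls Vireo.
Neither Ingrid nor any entity Ingrid controls holds any voting interest in Marlow.
So before the transaction, Ingrid does not control Marlow.
After the purchase, Ingrid's direct stake in Oakfield rises to 16% + 68% = 84%, and Jonas's stake falls to 16%.
Ingrid holds 84% of Oakfield, so Ingrid controls Oakfield.
After the transaction, neither Ingrid nor any entity Ingrid controls holds a voting interest in Marlow, so Ingrid still does not control it.
No new person acquires control, so the clause is not triggered.

No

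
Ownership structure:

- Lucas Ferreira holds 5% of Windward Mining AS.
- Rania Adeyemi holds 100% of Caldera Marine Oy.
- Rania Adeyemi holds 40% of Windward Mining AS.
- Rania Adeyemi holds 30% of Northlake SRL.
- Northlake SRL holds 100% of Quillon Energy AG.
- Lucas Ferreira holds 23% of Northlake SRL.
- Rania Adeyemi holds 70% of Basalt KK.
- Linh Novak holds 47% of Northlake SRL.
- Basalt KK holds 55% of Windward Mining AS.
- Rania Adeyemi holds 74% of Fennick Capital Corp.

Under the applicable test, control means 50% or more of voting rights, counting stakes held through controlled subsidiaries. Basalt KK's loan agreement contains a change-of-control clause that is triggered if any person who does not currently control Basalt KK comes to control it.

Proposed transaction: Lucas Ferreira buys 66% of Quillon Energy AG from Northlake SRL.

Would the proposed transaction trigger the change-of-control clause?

The purchase adds only to Lucas's holdings (Northlake's stake shrinks), so Lucas is the only person who could newly come to control Basalt.
Lucas's largest direct stake is 23% in Northlake, which does not meet the threshold, so Lucas controls no company.
Neither Lucas nor any entity Lucas controls holds any voting interest in Basalt.
So before the transaction, Lucas does not control Basalt.
After the purchase, Lucas holds 66% of Quillon directly, and Northlake's stake falls to 34%.
Lucas holds 66% of Quillon, so Lucas controls Quillon.
After the transaction, neither Lucas nor any entity Lucas controls holds a voting interest in Basalt, so Lucas still does not control it.
No new person acquires control, so the clause is not triggered.

No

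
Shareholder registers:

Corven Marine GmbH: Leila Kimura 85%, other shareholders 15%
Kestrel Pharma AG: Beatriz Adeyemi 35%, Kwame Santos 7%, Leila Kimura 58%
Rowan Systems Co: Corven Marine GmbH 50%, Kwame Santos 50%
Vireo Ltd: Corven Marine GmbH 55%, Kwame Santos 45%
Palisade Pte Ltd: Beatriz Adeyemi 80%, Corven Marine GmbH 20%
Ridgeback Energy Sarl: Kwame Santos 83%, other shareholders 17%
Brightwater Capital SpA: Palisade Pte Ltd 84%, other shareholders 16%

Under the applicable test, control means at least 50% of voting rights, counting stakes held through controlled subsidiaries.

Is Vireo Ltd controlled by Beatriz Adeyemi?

Beatriz holds 80% of Palisade, so Beatriz controls Palisade.
Palisade holds 84% of Brightwater, so Beatriz controls Brightwater.
Neither Beatriz nor any entity Beatriz controls holds any voting interest in Vireo.
So Beatriz does not control Vireo.

No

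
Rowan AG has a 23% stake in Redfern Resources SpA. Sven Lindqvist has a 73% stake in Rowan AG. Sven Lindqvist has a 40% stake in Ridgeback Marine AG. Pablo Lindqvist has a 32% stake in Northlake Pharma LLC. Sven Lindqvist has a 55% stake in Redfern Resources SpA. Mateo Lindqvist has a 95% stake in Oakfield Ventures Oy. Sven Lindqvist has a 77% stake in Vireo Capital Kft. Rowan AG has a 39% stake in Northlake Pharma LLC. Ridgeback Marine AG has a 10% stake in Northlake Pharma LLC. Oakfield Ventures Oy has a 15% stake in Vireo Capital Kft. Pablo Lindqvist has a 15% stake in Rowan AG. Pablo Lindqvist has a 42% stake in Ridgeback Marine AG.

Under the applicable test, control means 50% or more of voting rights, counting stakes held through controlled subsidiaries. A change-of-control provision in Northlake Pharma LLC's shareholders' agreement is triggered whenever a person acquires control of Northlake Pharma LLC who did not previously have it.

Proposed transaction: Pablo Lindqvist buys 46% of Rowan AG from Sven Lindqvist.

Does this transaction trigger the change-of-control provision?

The purchase adds only to Pablo's holdings (Sven's stake shrinks), so Pablo is the only person who could newly come to control Northlake.
Pablo's largest direct stake is 42% in Ridgeback, which does not meet the threshold, so Pablo controls no company.
In Northlake, Pablo's side holds only 32%, not ≥ 50%.
So before the transaction, Pablo does not control Northlake.
After the purchase, Pablo's direct stake in Rowan rises to 15% + 46% = 61%, and Sven's stake falls to 27%.
Pablo holds 61% of Rowan, so Pablo controls Rowan.
Rowan and Pablo together hold 39% + 32% = 71% of Northlake, so Pablo controls Northlake.
Pablo did not control Northlake before and does after, so the clause is triggered.

Yes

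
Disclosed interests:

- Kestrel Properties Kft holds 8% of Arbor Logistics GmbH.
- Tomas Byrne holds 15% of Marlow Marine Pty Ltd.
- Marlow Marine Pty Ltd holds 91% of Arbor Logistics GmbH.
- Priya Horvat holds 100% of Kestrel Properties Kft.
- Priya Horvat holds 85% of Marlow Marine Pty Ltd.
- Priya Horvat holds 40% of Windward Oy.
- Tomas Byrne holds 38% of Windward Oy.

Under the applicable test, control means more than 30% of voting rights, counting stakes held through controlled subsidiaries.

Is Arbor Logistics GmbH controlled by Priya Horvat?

Priya holds 100% of Kestrel, so Priya controls Kestrel.
Priya holds 85% of Marlow, so Priya controls Marlow.
Marlow and Kestrel together hold 91% + 8% = 99% of Arbor, so Priya controls Arbor.

Yes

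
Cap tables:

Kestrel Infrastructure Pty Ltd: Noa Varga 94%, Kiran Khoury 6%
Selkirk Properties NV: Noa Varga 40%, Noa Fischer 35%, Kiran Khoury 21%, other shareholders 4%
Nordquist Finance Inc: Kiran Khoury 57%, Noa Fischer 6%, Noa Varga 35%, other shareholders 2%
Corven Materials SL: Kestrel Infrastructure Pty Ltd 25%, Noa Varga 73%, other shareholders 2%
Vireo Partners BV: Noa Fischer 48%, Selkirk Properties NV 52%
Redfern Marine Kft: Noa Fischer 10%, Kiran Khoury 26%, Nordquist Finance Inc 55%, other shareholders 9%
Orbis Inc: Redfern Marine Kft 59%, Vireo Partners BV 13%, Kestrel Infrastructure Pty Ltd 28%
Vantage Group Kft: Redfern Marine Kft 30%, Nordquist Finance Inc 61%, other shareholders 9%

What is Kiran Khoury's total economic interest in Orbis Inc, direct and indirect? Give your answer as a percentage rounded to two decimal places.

36.94%

Kiran reaches Orbis along 4 paths.
Via Redfern: 26% × 59% = 15.34%.
Via Nordquist → Redfern: 57% × 55% × 59% = 18.4965%.
Via Selkirk → Vireo: 21% × 52% × 13% = 1.4196%.
Via Kestrel: 6% × 28% = 1.68%.
Total: 15.34% + 18.4965% + 1.4196% + 1.68% = 36.9361%.
Rounded: 36.94%.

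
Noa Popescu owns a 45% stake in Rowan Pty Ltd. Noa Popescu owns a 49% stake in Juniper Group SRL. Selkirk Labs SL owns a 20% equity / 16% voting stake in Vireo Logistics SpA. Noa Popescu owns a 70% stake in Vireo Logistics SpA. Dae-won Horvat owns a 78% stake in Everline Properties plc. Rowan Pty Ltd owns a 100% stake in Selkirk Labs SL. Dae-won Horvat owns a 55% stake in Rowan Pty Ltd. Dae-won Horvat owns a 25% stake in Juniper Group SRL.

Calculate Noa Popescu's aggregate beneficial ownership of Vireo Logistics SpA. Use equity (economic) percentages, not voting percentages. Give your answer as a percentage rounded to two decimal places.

79.00%

Noa reaches Vireo along 2 paths.
Direct stake: 70% = 70%.
Via Rowan → Selkirk: 45% × 100% × 20% = 9%.
Total: 70% + 9% = 79%.
Rounded: 79.00%.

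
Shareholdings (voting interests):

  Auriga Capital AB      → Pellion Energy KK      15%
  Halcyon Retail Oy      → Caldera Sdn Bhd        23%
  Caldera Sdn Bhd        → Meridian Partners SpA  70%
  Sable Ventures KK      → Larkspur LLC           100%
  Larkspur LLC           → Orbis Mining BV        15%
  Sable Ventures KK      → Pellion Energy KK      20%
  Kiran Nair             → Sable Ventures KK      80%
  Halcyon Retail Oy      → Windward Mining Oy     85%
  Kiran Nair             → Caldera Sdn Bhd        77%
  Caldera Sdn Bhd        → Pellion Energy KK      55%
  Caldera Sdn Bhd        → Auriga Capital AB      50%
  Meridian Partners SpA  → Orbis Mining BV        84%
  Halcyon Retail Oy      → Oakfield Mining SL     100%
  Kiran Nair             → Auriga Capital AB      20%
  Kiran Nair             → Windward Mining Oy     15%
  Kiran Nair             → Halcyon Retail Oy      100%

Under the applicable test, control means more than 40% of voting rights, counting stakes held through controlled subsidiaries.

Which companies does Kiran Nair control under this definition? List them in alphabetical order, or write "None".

Kiran holds 80% of Sable, so Kiran controls Sable.
Kiran holds 100% of Halcyon, so Kiran controls Halcyon.
Sable holds 100% of Larkspur, so Kiran controls Larkspur.
Halcyon and Kiran together hold 23% + 77% = 100% of Caldera, so Kiran controls Caldera.
Caldera holds 70% of Meridian, so Kiran controls Meridian.
Caldera and Kiran together hold 50% + 20% = 70% of Auriga, so Kiran controls Auriga.
Halcyon holds 100% of Oakfield, so Kiran controls Oakfield.
Larkspur and Meridian together hold 15% + 84% = 99% of Orbis, so Kiran controls Orbis.
Auriga and Sable and Caldera together hold 15% + 20% + 55% = 90% of Pellion, so Kiran controls Pellion.
Halcyon and Kiran together hold 85% + 15% = 100% of Windward, so Kiran controls Windward.

Auriga Capital AB, Caldera Sdn Bhd, Halcyon Retail Oy, Larkspur LLC, Meridian Partners SpA, Oakfield Mining SL, Orbis Mining BV, Pellion Energy KK, Sable Ventures KK, Windward Mining Oy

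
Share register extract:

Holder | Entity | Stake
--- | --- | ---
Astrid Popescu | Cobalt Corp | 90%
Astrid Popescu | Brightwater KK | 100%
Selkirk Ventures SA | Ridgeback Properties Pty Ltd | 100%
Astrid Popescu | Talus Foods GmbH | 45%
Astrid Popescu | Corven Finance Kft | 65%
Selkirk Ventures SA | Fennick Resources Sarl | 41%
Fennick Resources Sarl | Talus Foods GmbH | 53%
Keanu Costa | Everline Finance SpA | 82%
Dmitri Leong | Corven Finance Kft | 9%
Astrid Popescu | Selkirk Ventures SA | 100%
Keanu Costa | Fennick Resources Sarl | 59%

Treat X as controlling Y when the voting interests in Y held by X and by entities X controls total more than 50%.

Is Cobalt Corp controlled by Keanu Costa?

No

Keanu holds 82% of Everline, so Keanu controls Everline.
Keanu holds 59% of Fennick, so Keanu controls Fennick.
Fennick holds 53% of Talus, so Keanu controls Talus.
Neither Keanu nor any entity Keanu controls holds any voting interest in Cobalt.
So Keanu does not control Cobalt.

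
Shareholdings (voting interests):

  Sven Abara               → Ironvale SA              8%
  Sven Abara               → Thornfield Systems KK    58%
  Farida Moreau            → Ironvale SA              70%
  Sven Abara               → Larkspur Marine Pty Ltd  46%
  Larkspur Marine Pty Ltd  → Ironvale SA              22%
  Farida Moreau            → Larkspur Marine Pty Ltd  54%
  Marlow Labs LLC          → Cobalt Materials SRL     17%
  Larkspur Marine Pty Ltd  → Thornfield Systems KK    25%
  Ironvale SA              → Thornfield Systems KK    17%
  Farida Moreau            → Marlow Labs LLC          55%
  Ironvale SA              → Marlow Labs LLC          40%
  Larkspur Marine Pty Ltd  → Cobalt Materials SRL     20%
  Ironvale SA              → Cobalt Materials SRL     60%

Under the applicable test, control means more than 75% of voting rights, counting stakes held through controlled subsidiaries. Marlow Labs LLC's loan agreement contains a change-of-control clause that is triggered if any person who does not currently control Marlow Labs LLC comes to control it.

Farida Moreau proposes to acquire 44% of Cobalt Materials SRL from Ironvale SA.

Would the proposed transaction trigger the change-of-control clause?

No

The purchase adds only to Farida's holdings (Ironvale's stake shrinks), so Farida is the only person who could newly come to control Marlow.
Farida's largest direct stake is 70% in Ironvale, which does not meet the threshold, so Farida controls no company.
In Marlow, Farida's side holds only 55%, not > 75%.
So before the transaction, Farida does not control Marlow.
After the purchase, Farida holds 44% of Cobalt directly, and Ironvale's stake falls to 16%.
Farida's side now holds 44% of Cobalt, not > 75%, so Farida still does not control Cobalt.
After the transaction, Farida's side holds 55% of Marlow, not > 75%, so Farida still does not control Marlow.
No new person acquires control, so the clause is not triggered.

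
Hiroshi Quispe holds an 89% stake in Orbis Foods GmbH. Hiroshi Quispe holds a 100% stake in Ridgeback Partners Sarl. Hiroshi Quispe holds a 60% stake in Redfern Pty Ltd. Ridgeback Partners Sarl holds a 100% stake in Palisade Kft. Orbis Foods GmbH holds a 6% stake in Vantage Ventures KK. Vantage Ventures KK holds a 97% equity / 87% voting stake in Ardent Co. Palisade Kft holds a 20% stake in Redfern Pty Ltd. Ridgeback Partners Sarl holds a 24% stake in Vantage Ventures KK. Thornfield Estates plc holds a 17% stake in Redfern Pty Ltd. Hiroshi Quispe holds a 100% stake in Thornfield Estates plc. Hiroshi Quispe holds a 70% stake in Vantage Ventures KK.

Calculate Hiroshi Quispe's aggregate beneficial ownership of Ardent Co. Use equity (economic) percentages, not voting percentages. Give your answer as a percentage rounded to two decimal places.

Hiroshi reaches Ardent along 3 paths.
Via Ridgeback → Vantage: 100% × 24% × 97% = 23.28%.
Via Orbis → Vantage: 89% × 6% × 97% = 5.1798%.
Via Vantage: 70% × 97% = 67.9%.
Total: 23.28% + 5.1798% + 67.9% = 96.3598%.
Rounded: 96.36%.

96.36%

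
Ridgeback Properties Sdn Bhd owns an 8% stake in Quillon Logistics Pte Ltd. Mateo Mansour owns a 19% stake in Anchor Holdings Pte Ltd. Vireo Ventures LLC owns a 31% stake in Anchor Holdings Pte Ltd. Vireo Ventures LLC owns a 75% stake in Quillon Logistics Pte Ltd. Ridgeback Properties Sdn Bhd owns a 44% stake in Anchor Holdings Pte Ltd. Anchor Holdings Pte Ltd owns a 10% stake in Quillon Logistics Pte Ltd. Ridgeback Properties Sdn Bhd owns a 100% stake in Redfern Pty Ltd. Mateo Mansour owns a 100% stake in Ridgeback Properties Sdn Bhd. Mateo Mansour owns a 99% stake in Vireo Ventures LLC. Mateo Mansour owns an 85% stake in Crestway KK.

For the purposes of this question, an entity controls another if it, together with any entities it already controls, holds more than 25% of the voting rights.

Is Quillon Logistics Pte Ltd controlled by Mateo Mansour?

Mateo holds 99% of Vireo, so Mateo controls Vireo.
Mateo holds 100% of Ridgeback, so Mateo controls Ridgeback.
Ridgeback and Vireo and Mateo together hold 44% + 31% + 19% = 94% of Anchor, so Mateo controls Anchor.
Anchor and Ridgeback and Vireo together hold 10% + 8% + 75% = 93% of Quillon, so Mateo controls Quillon.

Yes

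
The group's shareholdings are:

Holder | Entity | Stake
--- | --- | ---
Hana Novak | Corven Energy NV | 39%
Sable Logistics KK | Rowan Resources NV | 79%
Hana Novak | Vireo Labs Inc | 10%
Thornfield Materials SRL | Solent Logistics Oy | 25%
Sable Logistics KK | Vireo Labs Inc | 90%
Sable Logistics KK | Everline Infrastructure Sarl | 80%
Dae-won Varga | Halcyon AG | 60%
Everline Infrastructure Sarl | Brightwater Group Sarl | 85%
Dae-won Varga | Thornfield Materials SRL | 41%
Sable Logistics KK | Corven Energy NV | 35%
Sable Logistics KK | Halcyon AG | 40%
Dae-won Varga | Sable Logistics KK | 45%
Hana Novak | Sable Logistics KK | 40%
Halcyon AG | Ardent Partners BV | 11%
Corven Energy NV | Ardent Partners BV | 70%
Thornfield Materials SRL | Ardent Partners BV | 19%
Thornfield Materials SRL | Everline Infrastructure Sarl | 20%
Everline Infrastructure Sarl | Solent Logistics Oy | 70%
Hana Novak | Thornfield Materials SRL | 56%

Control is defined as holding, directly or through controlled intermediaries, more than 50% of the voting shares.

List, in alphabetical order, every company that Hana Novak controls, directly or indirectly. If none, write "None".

Hana holds 56% of Thornfield, so Hana controls Thornfield.
No other company's threshold is met.

Thornfield Materials SRL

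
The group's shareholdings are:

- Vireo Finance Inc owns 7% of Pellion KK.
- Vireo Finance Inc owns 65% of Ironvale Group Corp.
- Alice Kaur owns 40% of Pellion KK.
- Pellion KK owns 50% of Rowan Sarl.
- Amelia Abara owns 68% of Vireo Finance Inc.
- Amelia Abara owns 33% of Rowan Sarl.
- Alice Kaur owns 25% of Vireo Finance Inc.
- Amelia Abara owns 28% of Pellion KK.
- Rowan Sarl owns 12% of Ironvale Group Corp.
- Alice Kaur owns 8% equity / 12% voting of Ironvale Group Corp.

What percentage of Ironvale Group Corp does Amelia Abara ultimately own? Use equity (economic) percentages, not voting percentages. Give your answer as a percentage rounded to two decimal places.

50.13%

Amelia reaches Ironvale along 4 paths.
Via Vireo: 68% × 65% = 44.2%.
Via Pellion → Rowan: 28% × 50% × 12% = 1.68%.
Via Vireo → Pellion → Rowan: 68% × 7% × 50% × 12% = 0.2856%.
Via Rowan: 33% × 12% = 3.96%.
Total: 44.2% + 1.68% + 0.2856% + 3.96% = 50.1256%.
Rounded: 50.13%.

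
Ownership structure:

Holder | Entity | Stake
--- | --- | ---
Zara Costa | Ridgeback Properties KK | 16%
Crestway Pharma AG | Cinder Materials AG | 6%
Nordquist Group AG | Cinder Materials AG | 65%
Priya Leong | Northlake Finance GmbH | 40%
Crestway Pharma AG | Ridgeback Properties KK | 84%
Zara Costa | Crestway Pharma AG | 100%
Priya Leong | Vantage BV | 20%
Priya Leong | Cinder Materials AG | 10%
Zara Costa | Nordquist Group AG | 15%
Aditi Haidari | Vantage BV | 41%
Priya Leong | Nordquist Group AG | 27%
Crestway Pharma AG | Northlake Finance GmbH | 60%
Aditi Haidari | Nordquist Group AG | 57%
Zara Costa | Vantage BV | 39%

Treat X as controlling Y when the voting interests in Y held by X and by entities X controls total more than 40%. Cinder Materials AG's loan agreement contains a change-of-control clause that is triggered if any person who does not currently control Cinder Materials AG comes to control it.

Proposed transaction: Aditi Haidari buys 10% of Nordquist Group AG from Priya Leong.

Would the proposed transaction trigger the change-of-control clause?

No

The purchase adds only to Aditi's holdings (Priya's stake shrinks), so Aditi is the only person who could newly come to control Cinder.
Aditi holds 57% of Nordquist, so Aditi controls Nordquist.
Nordquist holds 65% of Cinder, so Aditi controls Cinder.
So Aditi already controls Cinder before the transaction.
After the purchase, Aditi's direct stake in Nordquist rises to 57% + 10% = 67%, and Priya's stake falls to 17%.
Aditi controlled Cinder already, so this is not a new person acquiring control; every other person's position is unchanged or reduced.
No new person acquires control, so the clause is not triggered.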